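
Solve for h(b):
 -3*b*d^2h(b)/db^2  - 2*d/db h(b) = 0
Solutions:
 h(b) = C1 + C2*b^(1/3)


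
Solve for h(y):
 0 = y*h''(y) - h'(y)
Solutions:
 h(y) = C1 + C2*y^2


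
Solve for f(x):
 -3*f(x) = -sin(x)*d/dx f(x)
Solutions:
 f(x) = C1*(cos(x) - 1)^(3/2)/(cos(x) + 1)^(3/2)


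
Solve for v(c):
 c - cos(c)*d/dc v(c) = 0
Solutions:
 v(c) = C1 + Integral(c/cos(c), c)


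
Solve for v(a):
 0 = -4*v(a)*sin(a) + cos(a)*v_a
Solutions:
 v(a) = C1/cos(a)^4


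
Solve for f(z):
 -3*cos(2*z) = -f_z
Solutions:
 f(z) = C1 + 3*sin(2*z)/2


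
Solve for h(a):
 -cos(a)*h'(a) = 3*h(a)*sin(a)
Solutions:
 h(a) = C1*cos(a)^3


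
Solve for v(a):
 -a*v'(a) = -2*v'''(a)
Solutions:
 v(a) = C1 + Integral(C2*airyai(2^(2/3)*a/2) + C3*airybi(2^(2/3)*a/2), a)


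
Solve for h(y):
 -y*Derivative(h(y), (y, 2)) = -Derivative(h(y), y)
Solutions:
 h(y) = C1 + C2*y^2


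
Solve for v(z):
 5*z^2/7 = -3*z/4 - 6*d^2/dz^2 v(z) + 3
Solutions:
 v(z) = C1 + C2*z - 5*z^4/504 - z^3/48 + z^2/4


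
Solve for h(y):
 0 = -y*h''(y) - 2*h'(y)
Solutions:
 h(y) = C1 + C2/y


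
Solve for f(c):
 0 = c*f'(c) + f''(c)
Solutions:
 f(c) = C1 + C2*erf(sqrt(2)*c/2)


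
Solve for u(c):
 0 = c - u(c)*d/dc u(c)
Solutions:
 u(c) = -sqrt(C1 + c^2)
 u(c) = sqrt(C1 + c^2)


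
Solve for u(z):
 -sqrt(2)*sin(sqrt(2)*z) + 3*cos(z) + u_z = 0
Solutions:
 u(z) = C1 - 3*sin(z) - cos(sqrt(2)*z)


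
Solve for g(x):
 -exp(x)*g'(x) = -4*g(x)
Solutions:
 g(x) = C1*exp(-4*exp(-x))


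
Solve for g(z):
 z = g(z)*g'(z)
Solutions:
 g(z) = -sqrt(C1 + z^2)
 g(z) = sqrt(C1 + z^2)


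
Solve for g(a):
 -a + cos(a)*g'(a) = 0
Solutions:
 g(a) = C1 + Integral(a/cos(a), a)


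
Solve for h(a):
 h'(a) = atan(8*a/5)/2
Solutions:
 h(a) = C1 + a*atan(8*a/5)/2 - 5*log(64*a^2 + 25)/32


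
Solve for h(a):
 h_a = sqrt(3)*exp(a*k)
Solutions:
 h(a) = C1 + sqrt(3)*exp(a*k)/k


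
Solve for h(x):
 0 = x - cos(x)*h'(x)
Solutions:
 h(x) = C1 + Integral(x/cos(x), x)


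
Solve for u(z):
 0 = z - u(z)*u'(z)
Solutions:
 u(z) = -sqrt(C1 + z^2)
 u(z) = sqrt(C1 + z^2)


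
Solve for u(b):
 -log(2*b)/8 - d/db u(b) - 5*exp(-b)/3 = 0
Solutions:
 u(b) = C1 - b*log(b)/8 + b*(1 - log(2))/8 + 5*exp(-b)/3


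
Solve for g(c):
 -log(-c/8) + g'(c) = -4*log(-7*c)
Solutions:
 g(c) = C1 - 3*c*log(-c) + c*(3 - log(19208))


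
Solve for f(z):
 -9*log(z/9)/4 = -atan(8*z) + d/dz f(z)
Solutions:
 f(z) = C1 - 9*z*log(z)/4 + z*atan(8*z) + 9*z/4 + 9*z*log(3)/2 - log(64*z^2 + 1)/16


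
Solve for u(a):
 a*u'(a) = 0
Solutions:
 u(a) = C1


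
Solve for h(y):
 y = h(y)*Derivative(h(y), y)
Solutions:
 h(y) = -sqrt(C1 + y^2)
 h(y) = sqrt(C1 + y^2)


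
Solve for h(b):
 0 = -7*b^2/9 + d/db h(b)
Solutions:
 h(b) = C1 + 7*b^3/27


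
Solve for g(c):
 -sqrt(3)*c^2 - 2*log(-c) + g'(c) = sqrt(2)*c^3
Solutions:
 g(c) = C1 + sqrt(2)*c^4/4 + sqrt(3)*c^3/3 + 2*c*log(-c) - 2*c


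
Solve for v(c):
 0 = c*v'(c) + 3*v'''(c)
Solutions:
 v(c) = C1 + Integral(C2*airyai(-3^(2/3)*c/3) + C3*airybi(-3^(2/3)*c/3), c)


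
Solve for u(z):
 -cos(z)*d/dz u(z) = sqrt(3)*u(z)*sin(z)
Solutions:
 u(z) = C1*cos(z)^(sqrt(3))


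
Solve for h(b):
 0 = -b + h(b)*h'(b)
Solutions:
 h(b) = -sqrt(C1 + b^2)
 h(b) = sqrt(C1 + b^2)


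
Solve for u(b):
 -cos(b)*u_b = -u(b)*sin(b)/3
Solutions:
 u(b) = C1/cos(b)^(1/3)


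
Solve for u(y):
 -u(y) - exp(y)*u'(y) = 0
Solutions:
 u(y) = C1*exp(exp(-y))


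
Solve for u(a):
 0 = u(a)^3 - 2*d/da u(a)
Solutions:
 u(a) = -sqrt(-1/(C1 + a))
 u(a) = sqrt(-1/(C1 + a))


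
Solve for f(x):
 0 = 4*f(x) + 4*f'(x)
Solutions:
 f(x) = C1*exp(-x)


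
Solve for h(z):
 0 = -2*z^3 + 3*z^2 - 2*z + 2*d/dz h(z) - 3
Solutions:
 h(z) = C1 + z^4/4 - z^3/2 + z^2/2 + 3*z/2


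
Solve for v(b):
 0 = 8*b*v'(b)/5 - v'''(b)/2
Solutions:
 v(b) = C1 + Integral(C2*airyai(2*2^(1/3)*5^(2/3)*b/5) + C3*airybi(2*2^(1/3)*5^(2/3)*b/5), b)


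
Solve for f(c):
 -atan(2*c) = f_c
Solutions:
 f(c) = C1 - c*atan(2*c) + log(4*c^2 + 1)/4


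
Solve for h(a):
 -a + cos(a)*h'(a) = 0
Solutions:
 h(a) = C1 + Integral(a/cos(a), a)


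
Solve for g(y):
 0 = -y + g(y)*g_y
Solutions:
 g(y) = -sqrt(C1 + y^2)
 g(y) = sqrt(C1 + y^2)


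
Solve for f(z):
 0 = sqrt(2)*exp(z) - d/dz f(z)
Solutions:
 f(z) = C1 + sqrt(2)*exp(z)


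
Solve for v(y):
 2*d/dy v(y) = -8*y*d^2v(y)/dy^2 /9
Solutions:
 v(y) = C1 + C2/y^(5/4)


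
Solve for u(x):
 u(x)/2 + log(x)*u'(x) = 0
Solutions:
 u(x) = C1*exp(-li(x)/2)


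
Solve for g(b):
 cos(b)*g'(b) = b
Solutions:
 g(b) = C1 + Integral(b/cos(b), b)


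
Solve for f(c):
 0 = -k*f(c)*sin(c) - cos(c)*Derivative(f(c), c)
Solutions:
 f(c) = C1*exp(k*log(cos(c)))


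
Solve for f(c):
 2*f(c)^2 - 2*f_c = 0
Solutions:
 f(c) = -1/(C1 + c)


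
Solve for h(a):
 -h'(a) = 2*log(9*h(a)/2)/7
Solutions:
 -7*Integral(1/(-log(_y) - 2*log(3) + log(2)), (_y, h(a)))/2 = C1 - a


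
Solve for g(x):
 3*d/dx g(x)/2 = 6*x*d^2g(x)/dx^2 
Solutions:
 g(x) = C1 + C2*x^(5/4)


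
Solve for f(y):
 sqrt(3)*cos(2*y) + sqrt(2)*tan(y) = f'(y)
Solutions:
 f(y) = C1 - sqrt(2)*log(cos(y)) + sqrt(3)*sin(2*y)/2


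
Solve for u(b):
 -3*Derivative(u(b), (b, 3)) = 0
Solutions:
 u(b) = C1 + C2*b + C3*b^2


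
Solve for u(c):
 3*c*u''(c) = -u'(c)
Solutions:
 u(c) = C1 + C2*c^(2/3)


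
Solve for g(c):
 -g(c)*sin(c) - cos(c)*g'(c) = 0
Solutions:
 g(c) = C1*cos(c)


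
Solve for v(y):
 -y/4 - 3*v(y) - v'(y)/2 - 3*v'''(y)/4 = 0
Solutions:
 v(y) = C1*exp(-2^(1/3)*y*(-(27 + sqrt(731))^(1/3) + 2^(1/3)/(27 + sqrt(731))^(1/3))/6)*sin(2^(1/3)*sqrt(3)*y*(2^(1/3)/(27 + sqrt(731))^(1/3) + (27 + sqrt(731))^(1/3))/6) + C2*exp(-2^(1/3)*y*(-(27 + sqrt(731))^(1/3) + 2^(1/3)/(27 + sqrt(731))^(1/3))/6)*cos(2^(1/3)*sqrt(3)*y*(2^(1/3)/(27 + sqrt(731))^(1/3) + (27 + sqrt(731))^(1/3))/6) + C3*exp(2^(1/3)*y*(-(27 + sqrt(731))^(1/3) + 2^(1/3)/(27 + sqrt(731))^(1/3))/3) - y/12 + 1/72


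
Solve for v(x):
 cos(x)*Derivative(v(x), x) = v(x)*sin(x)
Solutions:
 v(x) = C1/cos(x)


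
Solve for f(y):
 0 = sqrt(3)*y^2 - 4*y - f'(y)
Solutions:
 f(y) = C1 + sqrt(3)*y^3/3 - 2*y^2


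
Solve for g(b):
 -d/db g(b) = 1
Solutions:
 g(b) = C1 - b


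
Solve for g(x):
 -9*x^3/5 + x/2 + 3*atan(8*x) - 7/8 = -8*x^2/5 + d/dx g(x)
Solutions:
 g(x) = C1 - 9*x^4/20 + 8*x^3/15 + x^2/4 + 3*x*atan(8*x) - 7*x/8 - 3*log(64*x^2 + 1)/16


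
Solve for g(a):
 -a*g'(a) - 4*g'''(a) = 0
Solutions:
 g(a) = C1 + Integral(C2*airyai(-2^(1/3)*a/2) + C3*airybi(-2^(1/3)*a/2), a)


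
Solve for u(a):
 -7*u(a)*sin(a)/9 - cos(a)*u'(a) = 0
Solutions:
 u(a) = C1*cos(a)^(7/9)


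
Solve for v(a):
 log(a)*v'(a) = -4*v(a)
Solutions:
 v(a) = C1*exp(-4*li(a))


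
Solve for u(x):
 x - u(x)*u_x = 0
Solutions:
 u(x) = -sqrt(C1 + x^2)
 u(x) = sqrt(C1 + x^2)


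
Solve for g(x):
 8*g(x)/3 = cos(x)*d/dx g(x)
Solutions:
 g(x) = C1*(sin(x) + 1)^(4/3)/(sin(x) - 1)^(4/3)


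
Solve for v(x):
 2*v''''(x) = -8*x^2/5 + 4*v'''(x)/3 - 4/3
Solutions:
 v(x) = C1 + C2*x + C3*x^2 + C4*exp(2*x/3) + x^5/50 + 3*x^4/20 + 16*x^3/15


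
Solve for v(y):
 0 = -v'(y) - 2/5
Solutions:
 v(y) = C1 - 2*y/5


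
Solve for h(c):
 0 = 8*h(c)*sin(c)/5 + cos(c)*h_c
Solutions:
 h(c) = C1*cos(c)^(8/5)


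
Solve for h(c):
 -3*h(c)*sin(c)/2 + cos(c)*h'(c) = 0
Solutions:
 h(c) = C1/cos(c)^(3/2)


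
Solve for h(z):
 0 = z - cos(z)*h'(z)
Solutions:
 h(z) = C1 + Integral(z/cos(z), z)


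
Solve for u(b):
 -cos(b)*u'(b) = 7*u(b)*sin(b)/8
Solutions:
 u(b) = C1*cos(b)^(7/8)


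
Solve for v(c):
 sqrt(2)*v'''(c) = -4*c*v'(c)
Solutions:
 v(c) = C1 + Integral(C2*airyai(-sqrt(2)*c) + C3*airybi(-sqrt(2)*c), c)


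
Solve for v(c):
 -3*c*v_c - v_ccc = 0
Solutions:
 v(c) = C1 + Integral(C2*airyai(-3^(1/3)*c) + C3*airybi(-3^(1/3)*c), c)


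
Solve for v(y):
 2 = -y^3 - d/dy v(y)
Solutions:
 v(y) = C1 - y^4/4 - 2*y


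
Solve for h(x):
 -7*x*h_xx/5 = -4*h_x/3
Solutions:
 h(x) = C1 + C2*x^(41/21)


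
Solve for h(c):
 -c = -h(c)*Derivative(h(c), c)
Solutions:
 h(c) = -sqrt(C1 + c^2)
 h(c) = sqrt(C1 + c^2)


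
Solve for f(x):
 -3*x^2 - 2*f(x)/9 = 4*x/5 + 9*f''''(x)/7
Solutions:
 f(x) = -27*x^2/2 - 18*x/5 + (C1*sin(2^(3/4)*7^(1/4)*x/6) + C2*cos(2^(3/4)*7^(1/4)*x/6))*exp(-2^(3/4)*7^(1/4)*x/6) + (C3*sin(2^(3/4)*7^(1/4)*x/6) + C4*cos(2^(3/4)*7^(1/4)*x/6))*exp(2^(3/4)*7^(1/4)*x/6)


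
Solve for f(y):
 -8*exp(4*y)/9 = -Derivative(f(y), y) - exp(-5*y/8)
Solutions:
 f(y) = C1 + 2*exp(4*y)/9 + 8*exp(-5*y/8)/5


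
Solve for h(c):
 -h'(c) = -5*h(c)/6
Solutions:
 h(c) = C1*exp(5*c/6)


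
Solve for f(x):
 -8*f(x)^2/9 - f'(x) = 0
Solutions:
 f(x) = 9/(C1 + 8*x)


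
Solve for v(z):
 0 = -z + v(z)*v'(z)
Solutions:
 v(z) = -sqrt(C1 + z^2)
 v(z) = sqrt(C1 + z^2)


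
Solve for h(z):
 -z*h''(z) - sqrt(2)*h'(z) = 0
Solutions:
 h(z) = C1 + C2*z^(1 - sqrt(2))


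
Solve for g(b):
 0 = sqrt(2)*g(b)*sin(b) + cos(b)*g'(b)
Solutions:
 g(b) = C1*cos(b)^(sqrt(2))


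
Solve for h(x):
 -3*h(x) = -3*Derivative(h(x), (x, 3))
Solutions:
 h(x) = C3*exp(x) + (C1*sin(sqrt(3)*x/2) + C2*cos(sqrt(3)*x/2))*exp(-x/2)


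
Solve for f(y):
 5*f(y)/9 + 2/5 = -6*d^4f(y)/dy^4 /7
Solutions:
 f(y) = (C1*sin(210^(1/4)*y/6) + C2*cos(210^(1/4)*y/6))*exp(-210^(1/4)*y/6) + (C3*sin(210^(1/4)*y/6) + C4*cos(210^(1/4)*y/6))*exp(210^(1/4)*y/6) - 18/25


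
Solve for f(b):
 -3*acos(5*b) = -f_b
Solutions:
 f(b) = C1 + 3*b*acos(5*b) - 3*sqrt(1 - 25*b^2)/5


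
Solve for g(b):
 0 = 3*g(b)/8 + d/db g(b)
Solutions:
 g(b) = C1*exp(-3*b/8)


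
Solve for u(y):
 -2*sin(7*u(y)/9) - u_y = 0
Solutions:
 2*y + 9*log(cos(7*u(y)/9) - 1)/14 - 9*log(cos(7*u(y)/9) + 1)/14 = C1


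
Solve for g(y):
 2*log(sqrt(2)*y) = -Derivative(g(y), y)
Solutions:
 g(y) = C1 - 2*y*log(y) - y*log(2) + 2*y


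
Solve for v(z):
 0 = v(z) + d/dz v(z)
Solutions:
 v(z) = C1*exp(-z)


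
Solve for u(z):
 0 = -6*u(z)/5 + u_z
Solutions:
 u(z) = C1*exp(6*z/5)


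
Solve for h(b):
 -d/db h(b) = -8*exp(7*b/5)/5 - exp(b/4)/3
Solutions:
 h(b) = C1 + 8*exp(7*b/5)/7 + 4*exp(b/4)/3


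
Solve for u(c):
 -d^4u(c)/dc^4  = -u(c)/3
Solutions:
 u(c) = C1*exp(-3^(3/4)*c/3) + C2*exp(3^(3/4)*c/3) + C3*sin(3^(3/4)*c/3) + C4*cos(3^(3/4)*c/3)


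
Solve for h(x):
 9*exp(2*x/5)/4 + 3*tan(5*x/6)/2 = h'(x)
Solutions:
 h(x) = C1 + 45*exp(2*x/5)/8 - 9*log(cos(5*x/6))/5


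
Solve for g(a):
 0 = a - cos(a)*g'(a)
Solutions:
 g(a) = C1 + Integral(a/cos(a), a)


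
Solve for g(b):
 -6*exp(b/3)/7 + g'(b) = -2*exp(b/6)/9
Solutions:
 g(b) = C1 - 4*exp(b/6)/3 + 18*exp(b/3)/7


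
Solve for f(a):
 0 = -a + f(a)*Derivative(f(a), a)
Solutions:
 f(a) = -sqrt(C1 + a^2)
 f(a) = sqrt(C1 + a^2)


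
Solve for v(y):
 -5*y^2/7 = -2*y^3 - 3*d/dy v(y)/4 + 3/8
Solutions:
 v(y) = C1 - 2*y^4/3 + 20*y^3/63 + y/2


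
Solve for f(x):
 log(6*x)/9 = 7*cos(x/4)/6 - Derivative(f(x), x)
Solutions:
 f(x) = C1 - x*log(x)/9 - x*log(6)/9 + x/9 + 14*sin(x/4)/3


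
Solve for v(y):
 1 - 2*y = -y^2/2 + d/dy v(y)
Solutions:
 v(y) = C1 + y^3/6 - y^2 + y


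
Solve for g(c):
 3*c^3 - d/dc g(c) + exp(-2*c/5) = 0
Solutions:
 g(c) = C1 + 3*c^4/4 - 5*exp(-2*c/5)/2


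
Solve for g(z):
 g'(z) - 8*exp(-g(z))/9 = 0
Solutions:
 g(z) = log(C1 + 8*z/9)


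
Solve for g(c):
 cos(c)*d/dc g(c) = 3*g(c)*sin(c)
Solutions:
 g(c) = C1/cos(c)^3


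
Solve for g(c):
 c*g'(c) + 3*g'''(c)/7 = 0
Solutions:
 g(c) = C1 + Integral(C2*airyai(-3^(2/3)*7^(1/3)*c/3) + C3*airybi(-3^(2/3)*7^(1/3)*c/3), c)


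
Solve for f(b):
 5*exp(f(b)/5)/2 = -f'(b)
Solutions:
 f(b) = 5*log(1/(C1 + 5*b)) + 5*log(10)


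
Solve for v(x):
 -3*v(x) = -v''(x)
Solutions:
 v(x) = C1*exp(-sqrt(3)*x) + C2*exp(sqrt(3)*x)


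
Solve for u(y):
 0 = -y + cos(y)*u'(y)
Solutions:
 u(y) = C1 + Integral(y/cos(y), y)


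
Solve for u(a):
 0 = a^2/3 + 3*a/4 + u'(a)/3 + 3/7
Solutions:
 u(a) = C1 - a^3/3 - 9*a^2/8 - 9*a/7


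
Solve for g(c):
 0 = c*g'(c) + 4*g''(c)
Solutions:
 g(c) = C1 + C2*erf(sqrt(2)*c/4)


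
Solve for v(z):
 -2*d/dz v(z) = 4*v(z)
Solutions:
 v(z) = C1*exp(-2*z)


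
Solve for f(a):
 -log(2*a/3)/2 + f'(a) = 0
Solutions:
 f(a) = C1 + a*log(a)/2 - a*log(3)/2 - a/2 + a*log(2)/2


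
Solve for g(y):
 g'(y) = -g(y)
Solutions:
 g(y) = C1*exp(-y)


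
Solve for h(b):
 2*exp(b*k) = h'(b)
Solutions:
 h(b) = C1 + 2*exp(b*k)/k


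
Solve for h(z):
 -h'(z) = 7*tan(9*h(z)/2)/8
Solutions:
 h(z) = -2*asin(C1*exp(-63*z/16))/9 + 2*pi/9
 h(z) = 2*asin(C1*exp(-63*z/16))/9


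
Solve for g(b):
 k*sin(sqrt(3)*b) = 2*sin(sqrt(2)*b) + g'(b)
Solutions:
 g(b) = C1 - sqrt(3)*k*cos(sqrt(3)*b)/3 + sqrt(2)*cos(sqrt(2)*b)


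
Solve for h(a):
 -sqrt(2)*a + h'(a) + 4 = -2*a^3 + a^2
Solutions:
 h(a) = C1 - a^4/2 + a^3/3 + sqrt(2)*a^2/2 - 4*a


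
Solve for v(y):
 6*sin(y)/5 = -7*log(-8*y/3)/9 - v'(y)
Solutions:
 v(y) = C1 - 7*y*log(-y)/9 - 7*y*log(2)/3 + 7*y/9 + 7*y*log(3)/9 + 6*cos(y)/5


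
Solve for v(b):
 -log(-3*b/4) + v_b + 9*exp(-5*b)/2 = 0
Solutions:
 v(b) = C1 + b*log(-b) + b*(-2*log(2) - 1 + log(3)) + 9*exp(-5*b)/10


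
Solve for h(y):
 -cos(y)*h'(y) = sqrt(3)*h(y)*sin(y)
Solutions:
 h(y) = C1*cos(y)^(sqrt(3))


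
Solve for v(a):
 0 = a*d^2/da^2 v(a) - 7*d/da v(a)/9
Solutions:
 v(a) = C1 + C2*a^(16/9)


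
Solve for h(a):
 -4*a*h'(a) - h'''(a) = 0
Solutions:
 h(a) = C1 + Integral(C2*airyai(-2^(2/3)*a) + C3*airybi(-2^(2/3)*a), a)


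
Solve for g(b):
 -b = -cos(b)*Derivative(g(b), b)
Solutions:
 g(b) = C1 + Integral(b/cos(b), b)


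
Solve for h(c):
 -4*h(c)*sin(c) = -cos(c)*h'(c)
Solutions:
 h(c) = C1/cos(c)^4


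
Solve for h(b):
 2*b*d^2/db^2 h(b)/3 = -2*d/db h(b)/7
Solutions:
 h(b) = C1 + C2*b^(4/7)


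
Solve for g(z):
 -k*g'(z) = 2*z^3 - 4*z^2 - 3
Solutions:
 g(z) = C1 - z^4/(2*k) + 4*z^3/(3*k) + 3*z/k


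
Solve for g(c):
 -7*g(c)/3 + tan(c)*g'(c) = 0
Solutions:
 g(c) = C1*sin(c)^(7/3)


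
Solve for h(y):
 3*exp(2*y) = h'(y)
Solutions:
 h(y) = C1 + 3*exp(2*y)/2


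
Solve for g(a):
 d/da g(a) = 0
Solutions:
 g(a) = C1


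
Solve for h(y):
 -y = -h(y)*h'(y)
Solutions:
 h(y) = -sqrt(C1 + y^2)
 h(y) = sqrt(C1 + y^2)


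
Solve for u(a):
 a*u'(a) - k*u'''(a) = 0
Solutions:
 u(a) = C1 + Integral(C2*airyai(a*(1/k)^(1/3)) + C3*airybi(a*(1/k)^(1/3)), a)


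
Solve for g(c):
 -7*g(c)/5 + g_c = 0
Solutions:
 g(c) = C1*exp(7*c/5)


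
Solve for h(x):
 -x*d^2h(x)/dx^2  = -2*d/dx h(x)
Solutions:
 h(x) = C1 + C2*x^3


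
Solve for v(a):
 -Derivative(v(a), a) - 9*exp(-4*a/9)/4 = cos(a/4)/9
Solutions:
 v(a) = C1 - 4*sin(a/4)/9 + 81*exp(-4*a/9)/16


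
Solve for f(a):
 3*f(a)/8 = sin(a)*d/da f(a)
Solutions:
 f(a) = C1*(cos(a) - 1)^(3/16)/(cos(a) + 1)^(3/16)


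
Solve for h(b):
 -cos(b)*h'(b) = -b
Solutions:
 h(b) = C1 + Integral(b/cos(b), b)


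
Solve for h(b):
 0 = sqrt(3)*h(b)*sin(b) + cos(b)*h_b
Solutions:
 h(b) = C1*cos(b)^(sqrt(3))


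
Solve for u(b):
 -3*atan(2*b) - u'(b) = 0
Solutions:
 u(b) = C1 - 3*b*atan(2*b) + 3*log(4*b^2 + 1)/4


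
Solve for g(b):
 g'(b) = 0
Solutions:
 g(b) = C1


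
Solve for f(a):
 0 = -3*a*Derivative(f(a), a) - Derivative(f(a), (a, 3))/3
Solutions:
 f(a) = C1 + Integral(C2*airyai(-3^(2/3)*a) + C3*airybi(-3^(2/3)*a), a)


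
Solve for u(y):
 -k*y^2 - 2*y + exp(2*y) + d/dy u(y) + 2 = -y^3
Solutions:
 u(y) = C1 + k*y^3/3 - y^4/4 + y^2 - 2*y - exp(2*y)/2


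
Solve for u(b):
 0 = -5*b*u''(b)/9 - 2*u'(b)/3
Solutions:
 u(b) = C1 + C2/b^(1/5)


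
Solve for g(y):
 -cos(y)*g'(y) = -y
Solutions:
 g(y) = C1 + Integral(y/cos(y), y)


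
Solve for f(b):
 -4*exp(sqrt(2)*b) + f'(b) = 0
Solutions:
 f(b) = C1 + 2*sqrt(2)*exp(sqrt(2)*b)


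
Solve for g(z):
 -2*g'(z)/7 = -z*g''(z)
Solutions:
 g(z) = C1 + C2*z^(9/7)


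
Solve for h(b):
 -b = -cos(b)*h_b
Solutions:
 h(b) = C1 + Integral(b/cos(b), b)


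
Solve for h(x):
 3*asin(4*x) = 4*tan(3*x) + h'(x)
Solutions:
 h(x) = C1 + 3*x*asin(4*x) + 3*sqrt(1 - 16*x^2)/4 + 4*log(cos(3*x))/3


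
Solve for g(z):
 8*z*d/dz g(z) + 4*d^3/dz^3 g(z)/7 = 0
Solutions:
 g(z) = C1 + Integral(C2*airyai(-14^(1/3)*z) + C3*airybi(-14^(1/3)*z), z)


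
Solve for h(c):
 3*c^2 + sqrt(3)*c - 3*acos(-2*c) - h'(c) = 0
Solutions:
 h(c) = C1 + c^3 + sqrt(3)*c^2/2 - 3*c*acos(-2*c) - 3*sqrt(1 - 4*c^2)/2


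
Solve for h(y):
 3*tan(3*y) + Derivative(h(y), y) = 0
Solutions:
 h(y) = C1 + log(cos(3*y))


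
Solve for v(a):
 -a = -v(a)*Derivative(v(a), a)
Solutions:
 v(a) = -sqrt(C1 + a^2)
 v(a) = sqrt(C1 + a^2)


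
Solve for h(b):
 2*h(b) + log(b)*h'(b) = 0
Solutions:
 h(b) = C1*exp(-2*li(b))


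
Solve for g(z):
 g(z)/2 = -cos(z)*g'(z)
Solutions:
 g(z) = C1*(sin(z) - 1)^(1/4)/(sin(z) + 1)^(1/4)


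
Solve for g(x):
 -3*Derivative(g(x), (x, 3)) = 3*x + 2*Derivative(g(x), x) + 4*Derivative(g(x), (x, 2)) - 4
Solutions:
 g(x) = C1 - 3*x^2/4 + 5*x + (C2*sin(sqrt(2)*x/3) + C3*cos(sqrt(2)*x/3))*exp(-2*x/3)


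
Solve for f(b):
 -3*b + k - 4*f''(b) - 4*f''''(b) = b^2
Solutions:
 f(b) = C1 + C2*b + C3*sin(b) + C4*cos(b) - b^4/48 - b^3/8 + b^2*(k + 2)/8


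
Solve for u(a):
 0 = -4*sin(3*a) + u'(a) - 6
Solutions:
 u(a) = C1 + 6*a - 4*cos(3*a)/3


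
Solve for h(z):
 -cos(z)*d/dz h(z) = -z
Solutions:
 h(z) = C1 + Integral(z/cos(z), z)


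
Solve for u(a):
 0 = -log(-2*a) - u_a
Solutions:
 u(a) = C1 - a*log(-a) + a*(1 - log(2))


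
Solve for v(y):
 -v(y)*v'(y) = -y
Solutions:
 v(y) = -sqrt(C1 + y^2)
 v(y) = sqrt(C1 + y^2)


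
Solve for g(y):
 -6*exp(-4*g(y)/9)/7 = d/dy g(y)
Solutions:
 g(y) = 9*log(-I*(C1 - 8*y/21)^(1/4))
 g(y) = 9*log(I*(C1 - 8*y/21)^(1/4))
 g(y) = 9*log(-(C1 - 8*y/21)^(1/4))
 g(y) = 9*log(C1 - 8*y/21)/4


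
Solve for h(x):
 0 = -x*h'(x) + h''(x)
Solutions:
 h(x) = C1 + C2*erfi(sqrt(2)*x/2)


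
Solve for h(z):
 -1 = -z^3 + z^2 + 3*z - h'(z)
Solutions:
 h(z) = C1 - z^4/4 + z^3/3 + 3*z^2/2 + z


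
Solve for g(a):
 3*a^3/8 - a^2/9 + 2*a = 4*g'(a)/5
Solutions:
 g(a) = C1 + 15*a^4/128 - 5*a^3/108 + 5*a^2/4


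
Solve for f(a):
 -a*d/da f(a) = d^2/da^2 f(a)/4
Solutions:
 f(a) = C1 + C2*erf(sqrt(2)*a)


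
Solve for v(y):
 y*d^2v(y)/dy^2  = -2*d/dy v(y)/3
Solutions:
 v(y) = C1 + C2*y^(1/3)


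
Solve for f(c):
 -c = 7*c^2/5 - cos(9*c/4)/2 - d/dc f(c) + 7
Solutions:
 f(c) = C1 + 7*c^3/15 + c^2/2 + 7*c - 2*sin(9*c/4)/9


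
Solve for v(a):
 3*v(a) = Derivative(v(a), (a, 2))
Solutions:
 v(a) = C1*exp(-sqrt(3)*a) + C2*exp(sqrt(3)*a)


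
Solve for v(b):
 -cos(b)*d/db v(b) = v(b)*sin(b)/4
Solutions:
 v(b) = C1*cos(b)^(1/4)


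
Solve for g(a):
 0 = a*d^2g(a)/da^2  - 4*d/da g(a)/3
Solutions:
 g(a) = C1 + C2*a^(7/3)


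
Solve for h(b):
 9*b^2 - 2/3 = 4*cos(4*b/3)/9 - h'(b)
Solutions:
 h(b) = C1 - 3*b^3 + 2*b/3 + sin(4*b/3)/3


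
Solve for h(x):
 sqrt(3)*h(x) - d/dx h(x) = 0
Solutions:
 h(x) = C1*exp(sqrt(3)*x)


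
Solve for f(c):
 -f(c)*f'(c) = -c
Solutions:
 f(c) = -sqrt(C1 + c^2)
 f(c) = sqrt(C1 + c^2)


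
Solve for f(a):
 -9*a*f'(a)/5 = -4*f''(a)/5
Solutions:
 f(a) = C1 + C2*erfi(3*sqrt(2)*a/4)


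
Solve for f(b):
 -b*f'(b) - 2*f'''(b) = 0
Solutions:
 f(b) = C1 + Integral(C2*airyai(-2^(2/3)*b/2) + C3*airybi(-2^(2/3)*b/2), b)


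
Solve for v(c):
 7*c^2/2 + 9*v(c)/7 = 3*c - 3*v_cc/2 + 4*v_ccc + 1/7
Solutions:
 v(c) = C1*exp(c*(-7^(2/3)*(24*sqrt(590) + 583)^(1/3) - 7*7^(1/3)/(24*sqrt(590) + 583)^(1/3) + 14)/112)*sin(sqrt(3)*7^(1/3)*c*(-7^(1/3)*(24*sqrt(590) + 583)^(1/3) + 7/(24*sqrt(590) + 583)^(1/3))/112) + C2*exp(c*(-7^(2/3)*(24*sqrt(590) + 583)^(1/3) - 7*7^(1/3)/(24*sqrt(590) + 583)^(1/3) + 14)/112)*cos(sqrt(3)*7^(1/3)*c*(-7^(1/3)*(24*sqrt(590) + 583)^(1/3) + 7/(24*sqrt(590) + 583)^(1/3))/112) + C3*exp(c*(7*7^(1/3)/(24*sqrt(590) + 583)^(1/3) + 7 + 7^(2/3)*(24*sqrt(590) + 583)^(1/3))/56) - 49*c^2/18 + 7*c/3 + 349/54


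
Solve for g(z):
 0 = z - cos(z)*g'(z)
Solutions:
 g(z) = C1 + Integral(z/cos(z), z)


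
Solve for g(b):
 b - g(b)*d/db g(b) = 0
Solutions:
 g(b) = -sqrt(C1 + b^2)
 g(b) = sqrt(C1 + b^2)


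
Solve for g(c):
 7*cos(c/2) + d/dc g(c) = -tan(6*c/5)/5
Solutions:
 g(c) = C1 + log(cos(6*c/5))/6 - 14*sin(c/2)


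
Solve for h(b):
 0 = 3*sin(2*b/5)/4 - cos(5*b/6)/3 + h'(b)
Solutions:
 h(b) = C1 + 2*sin(5*b/6)/5 + 15*cos(2*b/5)/8


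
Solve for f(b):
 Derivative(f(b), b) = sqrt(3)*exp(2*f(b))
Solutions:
 f(b) = log(-sqrt(-1/(C1 + sqrt(3)*b))) - log(2)/2
 f(b) = log(-1/(C1 + sqrt(3)*b))/2 - log(2)/2


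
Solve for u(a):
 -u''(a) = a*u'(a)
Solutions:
 u(a) = C1 + C2*erf(sqrt(2)*a/2)


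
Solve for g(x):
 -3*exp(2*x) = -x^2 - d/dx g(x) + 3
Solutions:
 g(x) = C1 - x^3/3 + 3*x + 3*exp(2*x)/2


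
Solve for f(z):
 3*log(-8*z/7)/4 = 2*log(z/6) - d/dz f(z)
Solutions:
 f(z) = C1 + 5*z*log(z)/4 + z*(-log(288) - 5/4 + 3*log(14)/4 - 3*I*pi/4)


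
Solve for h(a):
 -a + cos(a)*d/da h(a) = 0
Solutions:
 h(a) = C1 + Integral(a/cos(a), a)


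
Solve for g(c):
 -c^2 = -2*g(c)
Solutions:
 g(c) = c^2/2


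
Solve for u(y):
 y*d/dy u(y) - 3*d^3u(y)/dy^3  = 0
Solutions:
 u(y) = C1 + Integral(C2*airyai(3^(2/3)*y/3) + C3*airybi(3^(2/3)*y/3), y)


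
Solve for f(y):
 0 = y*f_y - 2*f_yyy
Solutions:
 f(y) = C1 + Integral(C2*airyai(2^(2/3)*y/2) + C3*airybi(2^(2/3)*y/2), y)


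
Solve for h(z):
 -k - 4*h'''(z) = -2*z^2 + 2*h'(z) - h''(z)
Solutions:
 h(z) = C1 - k*z/2 + z^3/3 + z^2/2 - 7*z/2 + (C2*sin(sqrt(31)*z/8) + C3*cos(sqrt(31)*z/8))*exp(z/8)


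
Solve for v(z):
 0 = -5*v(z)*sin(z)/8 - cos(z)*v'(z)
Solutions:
 v(z) = C1*cos(z)^(5/8)


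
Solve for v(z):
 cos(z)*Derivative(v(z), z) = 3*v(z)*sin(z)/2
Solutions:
 v(z) = C1/cos(z)^(3/2)


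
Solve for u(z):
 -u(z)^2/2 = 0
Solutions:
 u(z) = 0


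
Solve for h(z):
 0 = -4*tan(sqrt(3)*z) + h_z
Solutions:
 h(z) = C1 - 4*sqrt(3)*log(cos(sqrt(3)*z))/3


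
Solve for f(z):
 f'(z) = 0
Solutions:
 f(z) = C1


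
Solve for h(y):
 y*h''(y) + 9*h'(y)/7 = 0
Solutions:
 h(y) = C1 + C2/y^(2/7)


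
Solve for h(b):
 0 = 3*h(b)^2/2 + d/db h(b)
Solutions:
 h(b) = 2/(C1 + 3*b)


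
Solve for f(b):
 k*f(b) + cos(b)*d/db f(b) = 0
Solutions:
 f(b) = C1*exp(k*(log(sin(b) - 1) - log(sin(b) + 1))/2)


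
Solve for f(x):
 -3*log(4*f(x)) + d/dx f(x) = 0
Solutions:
 -Integral(1/(log(_y) + 2*log(2)), (_y, f(x)))/3 = C1 - x


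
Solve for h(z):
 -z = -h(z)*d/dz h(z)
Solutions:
 h(z) = -sqrt(C1 + z^2)
 h(z) = sqrt(C1 + z^2)


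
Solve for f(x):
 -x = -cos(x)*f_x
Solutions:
 f(x) = C1 + Integral(x/cos(x), x)


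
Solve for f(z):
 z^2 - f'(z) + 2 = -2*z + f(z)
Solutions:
 f(z) = C1*exp(-z) + z^2 + 2


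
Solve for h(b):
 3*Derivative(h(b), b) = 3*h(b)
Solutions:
 h(b) = C1*exp(b)


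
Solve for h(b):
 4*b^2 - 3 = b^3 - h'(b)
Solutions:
 h(b) = C1 + b^4/4 - 4*b^3/3 + 3*b


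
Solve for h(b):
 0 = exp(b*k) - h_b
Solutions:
 h(b) = C1 + exp(b*k)/k


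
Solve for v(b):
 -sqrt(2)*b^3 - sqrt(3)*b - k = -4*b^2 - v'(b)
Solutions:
 v(b) = C1 + sqrt(2)*b^4/4 - 4*b^3/3 + sqrt(3)*b^2/2 + b*k


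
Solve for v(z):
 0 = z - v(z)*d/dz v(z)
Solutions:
 v(z) = -sqrt(C1 + z^2)
 v(z) = sqrt(C1 + z^2)


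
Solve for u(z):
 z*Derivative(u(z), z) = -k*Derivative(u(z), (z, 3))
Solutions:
 u(z) = C1 + Integral(C2*airyai(z*(-1/k)^(1/3)) + C3*airybi(z*(-1/k)^(1/3)), z)


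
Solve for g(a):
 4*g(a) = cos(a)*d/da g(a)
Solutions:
 g(a) = C1*(sin(a)^2 + 2*sin(a) + 1)/(sin(a)^2 - 2*sin(a) + 1)


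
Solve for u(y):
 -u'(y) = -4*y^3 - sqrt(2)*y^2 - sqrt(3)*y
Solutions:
 u(y) = C1 + y^4 + sqrt(2)*y^3/3 + sqrt(3)*y^2/2


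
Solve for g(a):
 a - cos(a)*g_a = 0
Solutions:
 g(a) = C1 + Integral(a/cos(a), a)


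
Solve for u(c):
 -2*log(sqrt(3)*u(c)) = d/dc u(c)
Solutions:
 Integral(1/(2*log(_y) + log(3)), (_y, u(c))) = C1 - c


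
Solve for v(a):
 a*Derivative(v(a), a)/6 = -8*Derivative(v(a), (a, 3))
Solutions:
 v(a) = C1 + Integral(C2*airyai(-6^(2/3)*a/12) + C3*airybi(-6^(2/3)*a/12), a)


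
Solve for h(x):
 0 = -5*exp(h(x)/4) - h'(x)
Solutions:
 h(x) = 4*log(1/(C1 + 5*x)) + 8*log(2)


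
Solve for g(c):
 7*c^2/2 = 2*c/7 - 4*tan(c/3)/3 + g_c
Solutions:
 g(c) = C1 + 7*c^3/6 - c^2/7 - 4*log(cos(c/3))


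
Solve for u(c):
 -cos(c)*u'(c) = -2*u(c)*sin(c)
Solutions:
 u(c) = C1/cos(c)^2


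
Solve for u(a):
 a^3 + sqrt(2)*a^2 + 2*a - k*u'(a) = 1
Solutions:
 u(a) = C1 + a^4/(4*k) + sqrt(2)*a^3/(3*k) + a^2/k - a/k


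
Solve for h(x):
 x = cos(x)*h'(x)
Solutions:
 h(x) = C1 + Integral(x/cos(x), x)


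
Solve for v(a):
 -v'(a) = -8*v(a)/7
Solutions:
 v(a) = C1*exp(8*a/7)


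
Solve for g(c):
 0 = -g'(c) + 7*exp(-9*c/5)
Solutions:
 g(c) = C1 - 35*exp(-9*c/5)/9


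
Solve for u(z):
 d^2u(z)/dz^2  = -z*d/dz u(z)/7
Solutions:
 u(z) = C1 + C2*erf(sqrt(14)*z/14)


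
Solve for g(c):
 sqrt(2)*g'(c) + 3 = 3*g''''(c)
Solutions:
 g(c) = C1 + C4*exp(2^(1/6)*3^(2/3)*c/3) - 3*sqrt(2)*c/2 + (C2*sin(6^(1/6)*c/2) + C3*cos(6^(1/6)*c/2))*exp(-2^(1/6)*3^(2/3)*c/6)


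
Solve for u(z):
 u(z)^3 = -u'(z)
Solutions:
 u(z) = -sqrt(2)*sqrt(-1/(C1 - z))/2
 u(z) = sqrt(2)*sqrt(-1/(C1 - z))/2


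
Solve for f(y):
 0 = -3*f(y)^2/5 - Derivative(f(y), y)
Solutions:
 f(y) = 5/(C1 + 3*y)


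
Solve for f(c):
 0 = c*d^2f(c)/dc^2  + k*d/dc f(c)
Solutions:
 f(c) = C1 + c^(1 - re(k))*(C2*sin(log(c)*Abs(im(k))) + C3*cos(log(c)*im(k)))


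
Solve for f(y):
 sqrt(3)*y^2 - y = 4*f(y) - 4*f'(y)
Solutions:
 f(y) = C1*exp(y) + sqrt(3)*y^2/4 - y/4 + sqrt(3)*y/2 - 1/4 + sqrt(3)/2


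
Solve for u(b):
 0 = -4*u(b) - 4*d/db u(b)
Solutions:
 u(b) = C1*exp(-b)


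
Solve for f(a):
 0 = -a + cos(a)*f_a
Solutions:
 f(a) = C1 + Integral(a/cos(a), a)


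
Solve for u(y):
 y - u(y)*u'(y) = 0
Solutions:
 u(y) = -sqrt(C1 + y^2)
 u(y) = sqrt(C1 + y^2)


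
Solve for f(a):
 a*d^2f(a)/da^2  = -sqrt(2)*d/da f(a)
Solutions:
 f(a) = C1 + C2*a^(1 - sqrt(2))


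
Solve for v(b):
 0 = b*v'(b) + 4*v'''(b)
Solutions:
 v(b) = C1 + Integral(C2*airyai(-2^(1/3)*b/2) + C3*airybi(-2^(1/3)*b/2), b)


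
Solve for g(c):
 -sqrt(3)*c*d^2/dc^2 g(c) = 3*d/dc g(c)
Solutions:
 g(c) = C1 + C2*c^(1 - sqrt(3))


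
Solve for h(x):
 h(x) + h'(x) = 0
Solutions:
 h(x) = C1*exp(-x)


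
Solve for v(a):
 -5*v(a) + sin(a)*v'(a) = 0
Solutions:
 v(a) = C1*sqrt(cos(a) - 1)*(cos(a)^2 - 2*cos(a) + 1)/(sqrt(cos(a) + 1)*(cos(a)^2 + 2*cos(a) + 1))


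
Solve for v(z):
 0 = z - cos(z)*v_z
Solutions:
 v(z) = C1 + Integral(z/cos(z), z)


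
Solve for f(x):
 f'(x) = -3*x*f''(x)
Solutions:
 f(x) = C1 + C2*x^(2/3)


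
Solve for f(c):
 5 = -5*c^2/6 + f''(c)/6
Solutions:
 f(c) = C1 + C2*c + 5*c^4/12 + 15*c^2


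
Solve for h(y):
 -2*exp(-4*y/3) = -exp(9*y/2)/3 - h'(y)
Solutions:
 h(y) = C1 - 2*exp(9*y/2)/27 - 3*exp(-4*y/3)/2


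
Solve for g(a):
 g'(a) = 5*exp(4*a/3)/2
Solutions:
 g(a) = C1 + 15*exp(4*a/3)/8


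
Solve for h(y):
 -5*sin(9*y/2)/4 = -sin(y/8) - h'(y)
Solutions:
 h(y) = C1 + 8*cos(y/8) - 5*cos(9*y/2)/18


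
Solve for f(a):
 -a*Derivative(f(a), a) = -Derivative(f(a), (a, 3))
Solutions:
 f(a) = C1 + Integral(C2*airyai(a) + C3*airybi(a), a)


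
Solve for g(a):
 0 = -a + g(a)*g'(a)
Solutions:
 g(a) = -sqrt(C1 + a^2)
 g(a) = sqrt(C1 + a^2)


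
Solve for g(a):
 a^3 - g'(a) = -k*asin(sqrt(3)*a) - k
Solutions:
 g(a) = C1 + a^4/4 + a*k + k*(a*asin(sqrt(3)*a) + sqrt(3)*sqrt(1 - 3*a^2)/3)


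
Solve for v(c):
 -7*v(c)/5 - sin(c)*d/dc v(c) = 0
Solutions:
 v(c) = C1*(cos(c) + 1)^(7/10)/(cos(c) - 1)^(7/10)


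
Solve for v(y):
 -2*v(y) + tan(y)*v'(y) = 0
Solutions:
 v(y) = C1*sin(y)^2


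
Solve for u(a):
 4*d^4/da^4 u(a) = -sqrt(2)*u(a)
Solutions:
 u(a) = (C1*sin(2^(1/8)*a/2) + C2*cos(2^(1/8)*a/2))*exp(-2^(1/8)*a/2) + (C3*sin(2^(1/8)*a/2) + C4*cos(2^(1/8)*a/2))*exp(2^(1/8)*a/2)


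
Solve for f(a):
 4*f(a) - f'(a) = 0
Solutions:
 f(a) = C1*exp(4*a)


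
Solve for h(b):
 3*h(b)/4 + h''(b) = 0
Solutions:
 h(b) = C1*sin(sqrt(3)*b/2) + C2*cos(sqrt(3)*b/2)


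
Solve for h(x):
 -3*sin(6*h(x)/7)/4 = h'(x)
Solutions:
 3*x/4 + 7*log(cos(6*h(x)/7) - 1)/12 - 7*log(cos(6*h(x)/7) + 1)/12 = C1


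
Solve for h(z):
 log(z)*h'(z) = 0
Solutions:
 h(z) = C1


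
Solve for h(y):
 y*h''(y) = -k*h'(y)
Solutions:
 h(y) = C1 + y^(1 - re(k))*(C2*sin(log(y)*Abs(im(k))) + C3*cos(log(y)*im(k)))


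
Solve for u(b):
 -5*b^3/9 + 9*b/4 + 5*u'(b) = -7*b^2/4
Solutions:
 u(b) = C1 + b^4/36 - 7*b^3/60 - 9*b^2/40


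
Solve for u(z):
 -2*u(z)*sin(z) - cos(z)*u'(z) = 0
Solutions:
 u(z) = C1*cos(z)^2


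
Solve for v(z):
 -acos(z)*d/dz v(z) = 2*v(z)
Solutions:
 v(z) = C1*exp(-2*Integral(1/acos(z), z))


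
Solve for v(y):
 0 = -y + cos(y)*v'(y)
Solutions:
 v(y) = C1 + Integral(y/cos(y), y)


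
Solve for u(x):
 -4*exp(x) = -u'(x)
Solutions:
 u(x) = C1 + 4*exp(x)


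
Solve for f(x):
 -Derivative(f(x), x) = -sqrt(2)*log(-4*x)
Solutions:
 f(x) = C1 + sqrt(2)*x*log(-x) + sqrt(2)*x*(-1 + 2*log(2))


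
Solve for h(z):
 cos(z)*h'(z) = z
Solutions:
 h(z) = C1 + Integral(z/cos(z), z)


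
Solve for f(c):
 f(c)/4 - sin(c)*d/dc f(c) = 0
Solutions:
 f(c) = C1*(cos(c) - 1)^(1/8)/(cos(c) + 1)^(1/8)


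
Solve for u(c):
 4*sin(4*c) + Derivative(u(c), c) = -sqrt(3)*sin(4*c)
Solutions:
 u(c) = C1 + sqrt(3)*cos(4*c)/4 + cos(4*c)


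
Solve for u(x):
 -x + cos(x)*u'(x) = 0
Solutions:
 u(x) = C1 + Integral(x/cos(x), x)


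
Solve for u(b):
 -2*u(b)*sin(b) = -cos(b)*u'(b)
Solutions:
 u(b) = C1/cos(b)^2


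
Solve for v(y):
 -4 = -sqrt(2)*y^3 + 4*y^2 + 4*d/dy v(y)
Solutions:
 v(y) = C1 + sqrt(2)*y^4/16 - y^3/3 - y


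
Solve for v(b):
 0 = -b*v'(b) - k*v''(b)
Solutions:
 v(b) = C1 + C2*sqrt(k)*erf(sqrt(2)*b*sqrt(1/k)/2)


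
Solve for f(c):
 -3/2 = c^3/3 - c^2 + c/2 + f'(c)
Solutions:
 f(c) = C1 - c^4/12 + c^3/3 - c^2/4 - 3*c/2


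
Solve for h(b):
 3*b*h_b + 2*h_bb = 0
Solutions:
 h(b) = C1 + C2*erf(sqrt(3)*b/2)


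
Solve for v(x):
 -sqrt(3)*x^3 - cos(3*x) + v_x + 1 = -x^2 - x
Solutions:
 v(x) = C1 + sqrt(3)*x^4/4 - x^3/3 - x^2/2 - x + sin(3*x)/3


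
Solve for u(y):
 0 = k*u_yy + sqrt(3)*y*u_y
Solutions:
 u(y) = C1 + C2*sqrt(k)*erf(sqrt(2)*3^(1/4)*y*sqrt(1/k)/2)


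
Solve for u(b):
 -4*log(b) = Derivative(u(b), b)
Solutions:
 u(b) = C1 - 4*b*log(b) + 4*b


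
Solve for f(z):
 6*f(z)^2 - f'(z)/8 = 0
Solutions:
 f(z) = -1/(C1 + 48*z)


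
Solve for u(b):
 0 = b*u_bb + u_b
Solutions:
 u(b) = C1 + C2*log(b)


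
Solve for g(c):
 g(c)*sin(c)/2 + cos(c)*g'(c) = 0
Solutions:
 g(c) = C1*sqrt(cos(c))


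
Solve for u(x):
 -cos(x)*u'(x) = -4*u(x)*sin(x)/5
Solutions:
 u(x) = C1/cos(x)^(4/5)


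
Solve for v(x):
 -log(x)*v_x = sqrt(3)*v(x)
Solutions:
 v(x) = C1*exp(-sqrt(3)*li(x))


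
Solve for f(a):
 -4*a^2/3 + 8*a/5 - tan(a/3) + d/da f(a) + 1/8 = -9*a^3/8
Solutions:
 f(a) = C1 - 9*a^4/32 + 4*a^3/9 - 4*a^2/5 - a/8 - 3*log(cos(a/3))


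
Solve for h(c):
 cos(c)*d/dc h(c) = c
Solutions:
 h(c) = C1 + Integral(c/cos(c), c)


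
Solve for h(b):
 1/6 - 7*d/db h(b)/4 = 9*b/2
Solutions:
 h(b) = C1 - 9*b^2/7 + 2*b/21


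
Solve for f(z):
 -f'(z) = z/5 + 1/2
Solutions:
 f(z) = C1 - z^2/10 - z/2


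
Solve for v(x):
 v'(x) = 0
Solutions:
 v(x) = C1


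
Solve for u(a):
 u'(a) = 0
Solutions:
 u(a) = C1


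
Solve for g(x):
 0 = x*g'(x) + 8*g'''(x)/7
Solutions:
 g(x) = C1 + Integral(C2*airyai(-7^(1/3)*x/2) + C3*airybi(-7^(1/3)*x/2), x)


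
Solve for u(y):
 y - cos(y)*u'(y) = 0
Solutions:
 u(y) = C1 + Integral(y/cos(y), y)


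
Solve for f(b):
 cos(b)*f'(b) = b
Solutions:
 f(b) = C1 + Integral(b/cos(b), b)


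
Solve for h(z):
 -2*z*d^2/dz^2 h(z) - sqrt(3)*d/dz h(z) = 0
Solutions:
 h(z) = C1 + C2*z^(1 - sqrt(3)/2)


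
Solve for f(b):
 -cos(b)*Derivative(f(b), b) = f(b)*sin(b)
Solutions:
 f(b) = C1*cos(b)


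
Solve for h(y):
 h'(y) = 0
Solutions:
 h(y) = C1


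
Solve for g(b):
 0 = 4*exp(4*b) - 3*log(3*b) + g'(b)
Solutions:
 g(b) = C1 + 3*b*log(b) + 3*b*(-1 + log(3)) - exp(4*b)


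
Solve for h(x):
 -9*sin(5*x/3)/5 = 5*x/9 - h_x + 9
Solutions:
 h(x) = C1 + 5*x^2/18 + 9*x - 27*cos(5*x/3)/25


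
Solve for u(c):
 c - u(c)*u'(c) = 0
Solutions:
 u(c) = -sqrt(C1 + c^2)
 u(c) = sqrt(C1 + c^2)


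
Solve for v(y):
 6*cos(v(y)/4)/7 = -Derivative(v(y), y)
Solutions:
 6*y/7 - 2*log(sin(v(y)/4) - 1) + 2*log(sin(v(y)/4) + 1) = C1


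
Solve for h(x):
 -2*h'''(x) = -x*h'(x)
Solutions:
 h(x) = C1 + Integral(C2*airyai(2^(2/3)*x/2) + C3*airybi(2^(2/3)*x/2), x)


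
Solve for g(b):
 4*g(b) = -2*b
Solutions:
 g(b) = -b/2


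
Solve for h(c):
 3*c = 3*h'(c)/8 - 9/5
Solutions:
 h(c) = C1 + 4*c^2 + 24*c/5


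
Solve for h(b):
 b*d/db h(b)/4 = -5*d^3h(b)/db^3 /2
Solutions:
 h(b) = C1 + Integral(C2*airyai(-10^(2/3)*b/10) + C3*airybi(-10^(2/3)*b/10), b)


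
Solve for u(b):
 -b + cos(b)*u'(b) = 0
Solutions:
 u(b) = C1 + Integral(b/cos(b), b)


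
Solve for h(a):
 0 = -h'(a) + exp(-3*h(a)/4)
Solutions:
 h(a) = 4*log(C1 + 3*a/4)/3
 h(a) = 4*log((-6^(1/3) - 2^(1/3)*3^(5/6)*I)*(C1 + a)^(1/3)/4)
 h(a) = 4*log((-6^(1/3) + 2^(1/3)*3^(5/6)*I)*(C1 + a)^(1/3)/4)


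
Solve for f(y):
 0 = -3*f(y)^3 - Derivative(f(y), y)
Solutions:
 f(y) = -sqrt(2)*sqrt(-1/(C1 - 3*y))/2
 f(y) = sqrt(2)*sqrt(-1/(C1 - 3*y))/2


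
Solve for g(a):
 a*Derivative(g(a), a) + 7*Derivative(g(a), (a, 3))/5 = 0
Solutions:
 g(a) = C1 + Integral(C2*airyai(-5^(1/3)*7^(2/3)*a/7) + C3*airybi(-5^(1/3)*7^(2/3)*a/7), a)


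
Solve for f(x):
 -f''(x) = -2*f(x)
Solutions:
 f(x) = C1*exp(-sqrt(2)*x) + C2*exp(sqrt(2)*x)


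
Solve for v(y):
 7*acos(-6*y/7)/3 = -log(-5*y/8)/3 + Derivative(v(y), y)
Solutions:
 v(y) = C1 + y*log(-y)/3 + 7*y*acos(-6*y/7)/3 - y*log(2) - y/3 + y*log(5)/3 + 7*sqrt(49 - 36*y^2)/18


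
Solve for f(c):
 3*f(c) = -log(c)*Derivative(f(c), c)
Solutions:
 f(c) = C1*exp(-3*li(c))


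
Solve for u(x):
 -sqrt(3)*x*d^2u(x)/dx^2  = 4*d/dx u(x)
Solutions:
 u(x) = C1 + C2*x^(1 - 4*sqrt(3)/3)


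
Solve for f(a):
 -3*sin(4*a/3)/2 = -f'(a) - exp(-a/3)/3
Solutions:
 f(a) = C1 - 9*cos(4*a/3)/8 + exp(-a/3)


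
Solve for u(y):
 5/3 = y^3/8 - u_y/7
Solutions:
 u(y) = C1 + 7*y^4/32 - 35*y/3


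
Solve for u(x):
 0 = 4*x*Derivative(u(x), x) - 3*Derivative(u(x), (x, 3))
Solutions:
 u(x) = C1 + Integral(C2*airyai(6^(2/3)*x/3) + C3*airybi(6^(2/3)*x/3), x)


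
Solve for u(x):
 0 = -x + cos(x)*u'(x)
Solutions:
 u(x) = C1 + Integral(x/cos(x), x)


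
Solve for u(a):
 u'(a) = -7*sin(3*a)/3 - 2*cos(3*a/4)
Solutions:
 u(a) = C1 - 8*sin(3*a/4)/3 + 7*cos(3*a)/9


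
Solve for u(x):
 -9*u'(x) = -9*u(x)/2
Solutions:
 u(x) = C1*exp(x/2)


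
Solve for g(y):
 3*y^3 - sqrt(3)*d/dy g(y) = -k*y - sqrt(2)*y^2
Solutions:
 g(y) = C1 + sqrt(3)*k*y^2/6 + sqrt(3)*y^4/4 + sqrt(6)*y^3/9


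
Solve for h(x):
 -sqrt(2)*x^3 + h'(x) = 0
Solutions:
 h(x) = C1 + sqrt(2)*x^4/4


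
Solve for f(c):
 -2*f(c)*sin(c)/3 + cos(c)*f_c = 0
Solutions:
 f(c) = C1/cos(c)^(2/3)


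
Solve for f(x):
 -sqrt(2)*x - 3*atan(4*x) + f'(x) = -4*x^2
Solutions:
 f(x) = C1 - 4*x^3/3 + sqrt(2)*x^2/2 + 3*x*atan(4*x) - 3*log(16*x^2 + 1)/8


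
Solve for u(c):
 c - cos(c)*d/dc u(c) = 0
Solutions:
 u(c) = C1 + Integral(c/cos(c), c)


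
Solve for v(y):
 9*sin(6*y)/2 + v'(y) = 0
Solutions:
 v(y) = C1 + 3*cos(6*y)/4


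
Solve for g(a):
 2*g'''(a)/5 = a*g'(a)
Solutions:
 g(a) = C1 + Integral(C2*airyai(2^(2/3)*5^(1/3)*a/2) + C3*airybi(2^(2/3)*5^(1/3)*a/2), a)


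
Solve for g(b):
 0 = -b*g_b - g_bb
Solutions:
 g(b) = C1 + C2*erf(sqrt(2)*b/2)


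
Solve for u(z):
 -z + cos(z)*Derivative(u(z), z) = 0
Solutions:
 u(z) = C1 + Integral(z/cos(z), z)


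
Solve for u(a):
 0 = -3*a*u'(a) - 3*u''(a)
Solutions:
 u(a) = C1 + C2*erf(sqrt(2)*a/2)


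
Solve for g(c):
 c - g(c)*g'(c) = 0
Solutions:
 g(c) = -sqrt(C1 + c^2)
 g(c) = sqrt(C1 + c^2)


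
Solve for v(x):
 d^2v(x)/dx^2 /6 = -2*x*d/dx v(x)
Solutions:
 v(x) = C1 + C2*erf(sqrt(6)*x)


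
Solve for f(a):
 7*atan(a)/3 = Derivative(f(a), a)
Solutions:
 f(a) = C1 + 7*a*atan(a)/3 - 7*log(a^2 + 1)/6


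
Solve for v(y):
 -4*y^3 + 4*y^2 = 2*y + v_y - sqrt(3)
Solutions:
 v(y) = C1 - y^4 + 4*y^3/3 - y^2 + sqrt(3)*y


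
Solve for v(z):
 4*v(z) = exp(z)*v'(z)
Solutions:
 v(z) = C1*exp(-4*exp(-z))


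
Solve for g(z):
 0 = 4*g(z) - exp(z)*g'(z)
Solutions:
 g(z) = C1*exp(-4*exp(-z))


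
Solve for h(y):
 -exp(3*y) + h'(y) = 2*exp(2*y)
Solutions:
 h(y) = C1 + exp(3*y)/3 + exp(2*y)


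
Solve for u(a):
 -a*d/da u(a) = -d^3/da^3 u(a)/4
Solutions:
 u(a) = C1 + Integral(C2*airyai(2^(2/3)*a) + C3*airybi(2^(2/3)*a), a)


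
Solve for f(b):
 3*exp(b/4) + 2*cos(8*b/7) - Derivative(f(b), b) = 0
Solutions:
 f(b) = C1 + 12*exp(b/4) + 7*sin(8*b/7)/4


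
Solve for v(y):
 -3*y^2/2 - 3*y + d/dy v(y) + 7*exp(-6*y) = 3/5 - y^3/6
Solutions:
 v(y) = C1 - y^4/24 + y^3/2 + 3*y^2/2 + 3*y/5 + 7*exp(-6*y)/6


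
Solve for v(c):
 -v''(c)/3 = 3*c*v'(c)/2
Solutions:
 v(c) = C1 + C2*erf(3*c/2)


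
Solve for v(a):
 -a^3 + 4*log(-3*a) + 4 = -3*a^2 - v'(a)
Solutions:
 v(a) = C1 + a^4/4 - a^3 - 4*a*log(-a) - 4*a*log(3)


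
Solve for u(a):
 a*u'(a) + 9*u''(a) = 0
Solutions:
 u(a) = C1 + C2*erf(sqrt(2)*a/6)


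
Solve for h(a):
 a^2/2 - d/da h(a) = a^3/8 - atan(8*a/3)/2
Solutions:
 h(a) = C1 - a^4/32 + a^3/6 + a*atan(8*a/3)/2 - 3*log(64*a^2 + 9)/32


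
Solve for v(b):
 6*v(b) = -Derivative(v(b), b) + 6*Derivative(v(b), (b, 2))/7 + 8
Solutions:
 v(b) = C1*exp(b*(7 - sqrt(1057))/12) + C2*exp(b*(7 + sqrt(1057))/12) + 4/3


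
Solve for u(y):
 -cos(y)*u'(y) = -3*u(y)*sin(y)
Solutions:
 u(y) = C1/cos(y)^3


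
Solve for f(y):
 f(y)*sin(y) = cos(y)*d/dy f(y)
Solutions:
 f(y) = C1/cos(y)


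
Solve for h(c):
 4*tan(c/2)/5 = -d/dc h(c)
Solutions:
 h(c) = C1 + 8*log(cos(c/2))/5


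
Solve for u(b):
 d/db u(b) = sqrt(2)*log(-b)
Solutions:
 u(b) = C1 + sqrt(2)*b*log(-b) - sqrt(2)*b


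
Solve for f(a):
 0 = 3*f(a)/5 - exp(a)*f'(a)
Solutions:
 f(a) = C1*exp(-3*exp(-a)/5)


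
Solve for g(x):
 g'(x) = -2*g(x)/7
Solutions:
 g(x) = C1*exp(-2*x/7)


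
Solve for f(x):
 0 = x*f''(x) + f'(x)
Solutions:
 f(x) = C1 + C2*log(x)


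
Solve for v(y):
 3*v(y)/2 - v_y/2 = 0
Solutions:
 v(y) = C1*exp(3*y)


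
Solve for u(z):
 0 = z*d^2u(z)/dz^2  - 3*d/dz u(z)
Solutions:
 u(z) = C1 + C2*z^4
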